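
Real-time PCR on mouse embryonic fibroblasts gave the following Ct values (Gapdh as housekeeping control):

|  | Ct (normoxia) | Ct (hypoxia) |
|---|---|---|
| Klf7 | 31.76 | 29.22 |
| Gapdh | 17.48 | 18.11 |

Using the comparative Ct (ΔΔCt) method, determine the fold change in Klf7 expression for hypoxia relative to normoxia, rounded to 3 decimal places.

ΔCt(normoxia) = 31.760 − 17.480 = 14.280
ΔCt(hypoxia) = 29.220 − 18.110 = 11.110
ΔΔCt = 11.110 − 14.280 = -3.170
Fold change = 2^(−(-3.170)) = 2^3.170 = 9.0005

9.000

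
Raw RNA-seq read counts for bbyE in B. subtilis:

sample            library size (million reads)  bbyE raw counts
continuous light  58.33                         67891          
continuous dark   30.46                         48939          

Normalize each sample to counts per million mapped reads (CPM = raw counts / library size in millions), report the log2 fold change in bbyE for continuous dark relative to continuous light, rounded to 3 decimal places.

CPM(continuous light) = 67891 / 58.33 = 1163.9122
CPM(continuous dark) = 48939 / 30.46 = 1606.6645
Fold change = 1606.6645 / 1163.9122 = 1.38040
log2(1.38040) = 0.4651

0.465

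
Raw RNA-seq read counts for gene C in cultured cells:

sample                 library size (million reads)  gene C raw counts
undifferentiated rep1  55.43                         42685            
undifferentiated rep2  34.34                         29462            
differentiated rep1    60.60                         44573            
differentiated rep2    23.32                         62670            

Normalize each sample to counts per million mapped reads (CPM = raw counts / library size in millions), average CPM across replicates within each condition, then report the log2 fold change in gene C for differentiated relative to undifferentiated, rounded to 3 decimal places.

CPM(undifferentiated rep1) = 42685 / 55.43 = 770.0704
CPM(undifferentiated rep2) = 29462 / 34.34 = 857.9499
CPM(differentiated rep1) = 44573 / 60.60 = 735.5281
CPM(differentiated rep2) = 62670 / 23.32 = 2687.3928
mean CPM(undifferentiated) = 814.0101; mean CPM(differentiated) = 1711.4604
Fold change = 1711.4604 / 814.0101 = 2.10251
log2(2.10251) = 1.0721

1.072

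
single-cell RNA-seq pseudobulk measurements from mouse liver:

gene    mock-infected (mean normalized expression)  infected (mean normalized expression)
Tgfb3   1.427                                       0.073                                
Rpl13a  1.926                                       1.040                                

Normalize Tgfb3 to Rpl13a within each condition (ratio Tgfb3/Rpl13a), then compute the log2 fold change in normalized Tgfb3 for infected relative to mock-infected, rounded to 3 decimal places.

Tgfb3/Rpl13a (mock-infected) = 1.427 / 1.926 = 0.74091
Tgfb3/Rpl13a (infected) = 0.073 / 1.040 = 0.070192
Fold change = 0.070192 / 0.74091 = 0.0947
log2(0.0947) = -3.3999

-3.400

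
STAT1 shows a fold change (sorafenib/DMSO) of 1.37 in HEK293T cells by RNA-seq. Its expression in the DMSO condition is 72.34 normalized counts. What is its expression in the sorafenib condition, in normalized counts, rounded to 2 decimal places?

99.11

sorafenib expression = 72.34 × 1.37 = 99.11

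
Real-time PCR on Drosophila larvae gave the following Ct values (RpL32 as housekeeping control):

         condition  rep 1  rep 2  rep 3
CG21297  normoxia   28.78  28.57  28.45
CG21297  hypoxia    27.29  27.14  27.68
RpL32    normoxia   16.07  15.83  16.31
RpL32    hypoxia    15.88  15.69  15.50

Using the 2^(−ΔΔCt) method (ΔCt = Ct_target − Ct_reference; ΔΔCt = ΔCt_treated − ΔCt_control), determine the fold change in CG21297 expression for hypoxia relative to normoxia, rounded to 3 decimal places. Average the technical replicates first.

Mean Ct: CG21297 normoxia 28.600; CG21297 hypoxia 27.370; RpL32 normoxia 16.070; RpL32 hypoxia 15.690
ΔCt(normoxia) = 28.600 − 16.070 = 12.530
ΔCt(hypoxia) = 27.370 − 15.690 = 11.680
ΔΔCt = 11.680 − 12.530 = -0.850
Fold change = 2^(−(-0.850)) = 2^0.850 = 1.8025

1.803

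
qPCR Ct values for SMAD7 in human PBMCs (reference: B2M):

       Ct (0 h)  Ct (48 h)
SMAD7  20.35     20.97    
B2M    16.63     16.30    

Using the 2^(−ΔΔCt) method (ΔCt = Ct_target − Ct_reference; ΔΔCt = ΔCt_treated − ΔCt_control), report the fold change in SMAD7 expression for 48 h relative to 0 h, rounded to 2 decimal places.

ΔCt(0 h) = 20.350 − 16.630 = 3.720
ΔCt(48 h) = 20.970 − 16.300 = 4.670
ΔΔCt = 4.670 − 3.720 = 0.950
Fold change = 2^(−0.950) = 0.518

0.52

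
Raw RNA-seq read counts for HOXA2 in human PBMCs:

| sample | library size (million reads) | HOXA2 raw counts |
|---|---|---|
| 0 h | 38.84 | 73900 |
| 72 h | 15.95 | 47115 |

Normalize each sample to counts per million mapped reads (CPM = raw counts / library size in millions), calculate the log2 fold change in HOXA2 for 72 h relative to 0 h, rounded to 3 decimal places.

0.635

CPM(0 h) = 73900 / 38.84 = 1902.6777
CPM(72 h) = 47115 / 15.95 = 2953.9185
Fold change = 2953.9185 / 1902.6777 = 1.55251
log2(1.55251) = 0.6346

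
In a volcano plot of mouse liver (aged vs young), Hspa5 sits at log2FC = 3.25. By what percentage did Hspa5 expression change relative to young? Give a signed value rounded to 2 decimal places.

Fold change = 2^(3.25) = 9.5137
Percent change = (FC − 1) × 100% = (9.5137 − 1) × 100 = 851.37%

851.37%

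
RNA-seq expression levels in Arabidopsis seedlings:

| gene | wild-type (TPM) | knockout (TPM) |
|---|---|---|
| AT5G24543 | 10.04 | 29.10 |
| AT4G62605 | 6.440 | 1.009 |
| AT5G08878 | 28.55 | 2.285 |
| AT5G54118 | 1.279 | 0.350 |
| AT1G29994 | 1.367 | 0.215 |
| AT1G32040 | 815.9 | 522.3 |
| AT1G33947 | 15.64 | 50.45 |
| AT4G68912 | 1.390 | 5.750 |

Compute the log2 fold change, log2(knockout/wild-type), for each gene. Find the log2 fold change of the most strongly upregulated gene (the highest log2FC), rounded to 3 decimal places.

log2(29.10/10.04) = 1.535  (AT5G24543)
log2(1.009/6.440) = -2.674  (AT4G62605)
log2(2.285/28.55) = -3.643  (AT5G08878)
log2(0.350/1.279) = -1.870  (AT5G54118)
log2(0.215/1.367) = -2.669  (AT1G29994)
log2(522.3/815.9) = -0.644  (AT1G32040)
log2(50.45/15.64) = 1.690  (AT1G33947)
log2(5.750/1.390) = 2.048  (AT4G68912)
AT4G68912 is most strongly upregulated.

2.048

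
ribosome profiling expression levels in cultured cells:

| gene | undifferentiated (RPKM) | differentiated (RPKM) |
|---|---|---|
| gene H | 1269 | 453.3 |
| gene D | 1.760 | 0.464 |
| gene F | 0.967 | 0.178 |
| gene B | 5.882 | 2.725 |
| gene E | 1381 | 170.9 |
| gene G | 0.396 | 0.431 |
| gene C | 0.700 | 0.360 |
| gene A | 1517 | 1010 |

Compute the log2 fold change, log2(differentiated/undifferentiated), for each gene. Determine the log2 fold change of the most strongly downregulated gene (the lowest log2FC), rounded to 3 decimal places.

-3.014

log2(453.3/1269) = -1.485  (gene H)
log2(0.464/1.760) = -1.923  (gene D)
log2(0.178/0.967) = -2.442  (gene F)
log2(2.725/5.882) = -1.110  (gene B)
log2(170.9/1381) = -3.014  (gene E)
log2(0.431/0.396) = 0.122  (gene G)
log2(0.360/0.700) = -0.959  (gene C)
log2(1010/1517) = -0.587  (gene A)
gene E is most strongly downregulated.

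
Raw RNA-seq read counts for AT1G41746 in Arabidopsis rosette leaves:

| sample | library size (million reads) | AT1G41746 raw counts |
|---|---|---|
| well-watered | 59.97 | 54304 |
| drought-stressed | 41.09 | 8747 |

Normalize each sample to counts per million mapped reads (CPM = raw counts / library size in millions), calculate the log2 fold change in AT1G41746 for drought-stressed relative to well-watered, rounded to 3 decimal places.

-2.089

CPM(well-watered) = 54304 / 59.97 = 905.5194
CPM(drought-stressed) = 8747 / 41.09 = 212.8742
Fold change = 212.8742 / 905.5194 = 0.23509
log2(0.23509) = -2.0887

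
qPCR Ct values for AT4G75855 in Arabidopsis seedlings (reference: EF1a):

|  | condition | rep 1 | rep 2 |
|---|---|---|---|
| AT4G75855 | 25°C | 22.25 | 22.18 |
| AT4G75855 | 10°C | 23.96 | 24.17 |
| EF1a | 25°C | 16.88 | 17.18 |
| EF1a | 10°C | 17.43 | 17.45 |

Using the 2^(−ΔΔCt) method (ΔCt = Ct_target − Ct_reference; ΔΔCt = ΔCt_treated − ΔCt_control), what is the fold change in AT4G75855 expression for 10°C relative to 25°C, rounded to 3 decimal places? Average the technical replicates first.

Mean Ct: AT4G75855 25°C 22.215; AT4G75855 10°C 24.065; EF1a 25°C 17.030; EF1a 10°C 17.440
ΔCt(25°C) = 22.215 − 17.030 = 5.185
ΔCt(10°C) = 24.065 − 17.440 = 6.625
ΔΔCt = 6.625 − 5.185 = 1.440
Fold change = 2^(−1.440) = 0.3686

0.369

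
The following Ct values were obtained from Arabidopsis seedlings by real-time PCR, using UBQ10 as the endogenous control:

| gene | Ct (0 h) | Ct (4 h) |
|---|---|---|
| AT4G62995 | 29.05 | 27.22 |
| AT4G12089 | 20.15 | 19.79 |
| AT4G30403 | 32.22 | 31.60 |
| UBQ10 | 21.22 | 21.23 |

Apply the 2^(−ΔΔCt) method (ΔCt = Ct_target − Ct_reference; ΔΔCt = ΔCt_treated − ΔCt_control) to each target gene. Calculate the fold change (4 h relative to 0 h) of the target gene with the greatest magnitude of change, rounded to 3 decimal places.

3.580

AT4G62995: ΔΔCt = (27.22−21.23) − (29.05−21.22) = 5.99 − 7.83 = -1.84; fold change = 2^1.84 = 3.580
AT4G12089: ΔΔCt = (19.79−21.23) − (20.15−21.22) = -1.44 − (-1.07) = -0.37; fold change = 2^0.37 = 1.292
AT4G30403: ΔΔCt = (31.60−21.23) − (32.22−21.22) = 10.37 − 11.00 = -0.63; fold change = 2^0.63 = 1.548
AT4G62995 has the largest |ΔΔCt| = 1.84.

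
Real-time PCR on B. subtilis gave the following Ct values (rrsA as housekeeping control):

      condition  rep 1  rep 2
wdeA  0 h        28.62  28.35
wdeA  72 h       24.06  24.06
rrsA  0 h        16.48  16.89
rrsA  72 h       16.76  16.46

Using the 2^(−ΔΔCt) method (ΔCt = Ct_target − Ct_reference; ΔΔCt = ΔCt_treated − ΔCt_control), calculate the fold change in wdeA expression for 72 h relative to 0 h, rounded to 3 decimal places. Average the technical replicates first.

20.393

Mean Ct: wdeA 0 h 28.485; wdeA 72 h 24.060; rrsA 0 h 16.685; rrsA 72 h 16.610
ΔCt(0 h) = 28.485 − 16.685 = 11.800
ΔCt(72 h) = 24.060 − 16.610 = 7.450
ΔΔCt = 7.450 − 11.800 = -4.350
Fold change = 2^(−(-4.350)) = 2^4.350 = 20.3930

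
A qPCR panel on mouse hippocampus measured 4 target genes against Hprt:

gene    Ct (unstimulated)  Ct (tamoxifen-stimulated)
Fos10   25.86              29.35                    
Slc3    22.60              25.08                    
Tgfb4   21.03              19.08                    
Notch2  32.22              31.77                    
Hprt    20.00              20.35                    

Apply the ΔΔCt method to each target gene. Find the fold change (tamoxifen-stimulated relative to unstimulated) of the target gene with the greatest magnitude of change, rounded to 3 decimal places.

Fos10: ΔΔCt = (29.35−20.35) − (25.86−20.00) = 9.00 − 5.86 = 3.14; fold change = 2^-3.14 = 0.113
Slc3: ΔΔCt = (25.08−20.35) − (22.60−20.00) = 4.73 − 2.60 = 2.13; fold change = 2^-2.13 = 0.228
Tgfb4: ΔΔCt = (19.08−20.35) − (21.03−20.00) = -1.27 − 1.03 = -2.30; fold change = 2^2.30 = 4.925
Notch2: ΔΔCt = (31.77−20.35) − (32.22−20.00) = 11.42 − 12.22 = -0.80; fold change = 2^0.80 = 1.741
Fos10 has the largest |ΔΔCt| = 3.14.

0.113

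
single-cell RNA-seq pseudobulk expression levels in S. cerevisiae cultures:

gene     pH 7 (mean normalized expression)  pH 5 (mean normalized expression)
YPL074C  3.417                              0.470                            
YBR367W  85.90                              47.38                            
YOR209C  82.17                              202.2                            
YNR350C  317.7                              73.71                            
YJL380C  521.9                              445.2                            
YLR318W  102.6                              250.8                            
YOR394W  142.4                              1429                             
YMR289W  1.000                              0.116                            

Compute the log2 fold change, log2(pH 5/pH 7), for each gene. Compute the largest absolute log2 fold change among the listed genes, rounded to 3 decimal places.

3.327

log2(0.470/3.417) = -2.862  (YPL074C)
log2(47.38/85.90) = -0.858  (YBR367W)
log2(202.2/82.17) = 1.299  (YOR209C)
log2(73.71/317.7) = -2.108  (YNR350C)
log2(445.2/521.9) = -0.229  (YJL380C)
log2(250.8/102.6) = 1.290  (YLR318W)
log2(1429/142.4) = 3.327  (YOR394W)
log2(0.116/1.000) = -3.108  (YMR289W)
The largest magnitude belongs to YOR394W.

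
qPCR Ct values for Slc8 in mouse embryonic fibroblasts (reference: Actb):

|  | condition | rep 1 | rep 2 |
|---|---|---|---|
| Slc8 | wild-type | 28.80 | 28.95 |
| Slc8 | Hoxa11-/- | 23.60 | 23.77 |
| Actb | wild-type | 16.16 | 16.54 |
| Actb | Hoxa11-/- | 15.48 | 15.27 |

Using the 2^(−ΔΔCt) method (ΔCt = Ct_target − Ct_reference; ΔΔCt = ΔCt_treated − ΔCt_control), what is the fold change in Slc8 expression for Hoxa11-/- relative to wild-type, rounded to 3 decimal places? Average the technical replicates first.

18.571

Mean Ct: Slc8 wild-type 28.875; Slc8 Hoxa11-/- 23.685; Actb wild-type 16.350; Actb Hoxa11-/- 15.375
ΔCt(wild-type) = 28.875 − 16.350 = 12.525
ΔCt(Hoxa11-/-) = 23.685 − 15.375 = 8.310
ΔΔCt = 8.310 − 12.525 = -4.215
Fold change = 2^(−(-4.215)) = 2^4.215 = 18.5713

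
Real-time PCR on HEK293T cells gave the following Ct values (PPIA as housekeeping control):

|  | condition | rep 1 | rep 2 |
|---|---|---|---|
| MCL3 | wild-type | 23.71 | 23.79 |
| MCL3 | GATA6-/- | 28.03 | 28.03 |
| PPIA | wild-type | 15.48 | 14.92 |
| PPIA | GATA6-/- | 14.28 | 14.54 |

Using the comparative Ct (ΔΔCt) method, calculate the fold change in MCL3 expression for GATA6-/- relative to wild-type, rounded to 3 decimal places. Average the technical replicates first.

0.030

Mean Ct: MCL3 wild-type 23.750; MCL3 GATA6-/- 28.030; PPIA wild-type 15.200; PPIA GATA6-/- 14.410
ΔCt(wild-type) = 23.750 − 15.200 = 8.550
ΔCt(GATA6-/-) = 28.030 − 14.410 = 13.620
ΔΔCt = 13.620 − 8.550 = 5.070
Fold change = 2^(−5.070) = 0.0298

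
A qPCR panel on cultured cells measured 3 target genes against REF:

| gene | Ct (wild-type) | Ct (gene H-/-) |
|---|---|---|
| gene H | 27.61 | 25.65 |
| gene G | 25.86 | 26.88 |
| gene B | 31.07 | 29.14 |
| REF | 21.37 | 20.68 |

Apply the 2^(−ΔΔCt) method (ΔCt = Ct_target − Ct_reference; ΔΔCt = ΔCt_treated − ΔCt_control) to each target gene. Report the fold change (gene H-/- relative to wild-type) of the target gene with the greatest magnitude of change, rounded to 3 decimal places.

0.306

gene H: ΔΔCt = (25.65−20.68) − (27.61−21.37) = 4.97 − 6.24 = -1.27; fold change = 2^1.27 = 2.412
gene G: ΔΔCt = (26.88−20.68) − (25.86−21.37) = 6.20 − 4.49 = 1.71; fold change = 2^-1.71 = 0.306
gene B: ΔΔCt = (29.14−20.68) − (31.07−21.37) = 8.46 − 9.70 = -1.24; fold change = 2^1.24 = 2.362
gene G has the largest |ΔΔCt| = 1.71.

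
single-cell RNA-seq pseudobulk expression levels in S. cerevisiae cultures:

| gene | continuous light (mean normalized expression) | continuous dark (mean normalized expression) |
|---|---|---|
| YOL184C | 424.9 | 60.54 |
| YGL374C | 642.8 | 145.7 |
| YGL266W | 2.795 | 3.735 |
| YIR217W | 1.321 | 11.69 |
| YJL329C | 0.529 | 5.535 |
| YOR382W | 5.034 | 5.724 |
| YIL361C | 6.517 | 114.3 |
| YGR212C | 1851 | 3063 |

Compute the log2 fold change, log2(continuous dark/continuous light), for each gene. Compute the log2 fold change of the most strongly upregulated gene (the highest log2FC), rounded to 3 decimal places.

log2(60.54/424.9) = -2.811  (YOL184C)
log2(145.7/642.8) = -2.141  (YGL374C)
log2(3.735/2.795) = 0.418  (YGL266W)
log2(11.69/1.321) = 3.146  (YIR217W)
log2(5.535/0.529) = 3.387  (YJL329C)
log2(5.724/5.034) = 0.185  (YOR382W)
log2(114.3/6.517) = 4.132  (YIL361C)
log2(3063/1851) = 0.727  (YGR212C)
YIL361C is most strongly upregulated.

4.132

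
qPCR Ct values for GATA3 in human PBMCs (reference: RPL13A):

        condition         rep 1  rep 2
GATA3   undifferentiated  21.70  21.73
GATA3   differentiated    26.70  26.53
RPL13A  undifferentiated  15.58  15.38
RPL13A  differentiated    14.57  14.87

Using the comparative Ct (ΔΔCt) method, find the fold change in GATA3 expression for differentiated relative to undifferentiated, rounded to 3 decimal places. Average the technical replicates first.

Mean Ct: GATA3 undifferentiated 21.715; GATA3 differentiated 26.615; RPL13A undifferentiated 15.480; RPL13A differentiated 14.720
ΔCt(undifferentiated) = 21.715 − 15.480 = 6.235
ΔCt(differentiated) = 26.615 − 14.720 = 11.895
ΔΔCt = 11.895 − 6.235 = 5.660
Fold change = 2^(−5.660) = 0.0198

0.020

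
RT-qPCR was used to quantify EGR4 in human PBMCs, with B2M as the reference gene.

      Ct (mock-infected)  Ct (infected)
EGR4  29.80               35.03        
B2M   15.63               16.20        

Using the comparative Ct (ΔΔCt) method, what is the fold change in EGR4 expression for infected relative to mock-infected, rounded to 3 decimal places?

ΔCt(mock-infected) = 29.800 − 15.630 = 14.170
ΔCt(infected) = 35.030 − 16.200 = 18.830
ΔΔCt = 18.830 − 14.170 = 4.660
Fold change = 2^(−4.660) = 0.0396

0.040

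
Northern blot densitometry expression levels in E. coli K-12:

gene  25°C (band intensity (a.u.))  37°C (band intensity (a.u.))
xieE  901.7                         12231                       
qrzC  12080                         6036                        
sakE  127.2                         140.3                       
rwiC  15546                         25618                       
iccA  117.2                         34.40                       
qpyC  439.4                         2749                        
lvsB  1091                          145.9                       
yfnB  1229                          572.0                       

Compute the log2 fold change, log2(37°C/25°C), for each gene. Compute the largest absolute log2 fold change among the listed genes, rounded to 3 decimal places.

log2(12231/901.7) = 3.762  (xieE)
log2(6036/12080) = -1.001  (qrzC)
log2(140.3/127.2) = 0.141  (sakE)
log2(25618/15546) = 0.721  (rwiC)
log2(34.40/117.2) = -1.768  (iccA)
log2(2749/439.4) = 2.645  (qpyC)
log2(145.9/1091) = -2.903  (lvsB)
log2(572.0/1229) = -1.103  (yfnB)
The largest magnitude belongs to xieE.

3.762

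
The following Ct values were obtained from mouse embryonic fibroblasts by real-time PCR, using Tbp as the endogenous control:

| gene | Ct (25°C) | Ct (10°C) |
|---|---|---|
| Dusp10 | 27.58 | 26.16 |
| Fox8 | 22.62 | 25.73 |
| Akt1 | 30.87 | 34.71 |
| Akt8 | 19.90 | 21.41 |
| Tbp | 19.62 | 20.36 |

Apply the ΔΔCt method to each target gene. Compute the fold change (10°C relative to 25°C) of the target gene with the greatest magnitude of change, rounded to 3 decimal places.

Dusp10: ΔΔCt = (26.16−20.36) − (27.58−19.62) = 5.80 − 7.96 = -2.16; fold change = 2^2.16 = 4.469
Fox8: ΔΔCt = (25.73−20.36) − (22.62−19.62) = 5.37 − 3.00 = 2.37; fold change = 2^-2.37 = 0.193
Akt1: ΔΔCt = (34.71−20.36) − (30.87−19.62) = 14.35 − 11.25 = 3.10; fold change = 2^-3.10 = 0.117
Akt8: ΔΔCt = (21.41−20.36) − (19.90−19.62) = 1.05 − 0.28 = 0.77; fold change = 2^-0.77 = 0.586
Akt1 has the largest |ΔΔCt| = 3.10.

0.117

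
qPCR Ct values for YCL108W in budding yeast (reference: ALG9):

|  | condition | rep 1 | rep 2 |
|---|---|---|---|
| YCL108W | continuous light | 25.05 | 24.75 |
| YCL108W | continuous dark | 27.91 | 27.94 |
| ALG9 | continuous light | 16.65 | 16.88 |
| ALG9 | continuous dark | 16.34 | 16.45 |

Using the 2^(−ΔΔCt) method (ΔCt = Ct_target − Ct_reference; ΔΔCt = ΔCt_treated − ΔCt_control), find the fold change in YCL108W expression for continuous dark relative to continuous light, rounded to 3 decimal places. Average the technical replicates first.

0.095

Mean Ct: YCL108W continuous light 24.900; YCL108W continuous dark 27.925; ALG9 continuous light 16.765; ALG9 continuous dark 16.395
ΔCt(continuous light) = 24.900 − 16.765 = 8.135
ΔCt(continuous dark) = 27.925 − 16.395 = 11.530
ΔΔCt = 11.530 − 8.135 = 3.395
Fold change = 2^(−3.395) = 0.0951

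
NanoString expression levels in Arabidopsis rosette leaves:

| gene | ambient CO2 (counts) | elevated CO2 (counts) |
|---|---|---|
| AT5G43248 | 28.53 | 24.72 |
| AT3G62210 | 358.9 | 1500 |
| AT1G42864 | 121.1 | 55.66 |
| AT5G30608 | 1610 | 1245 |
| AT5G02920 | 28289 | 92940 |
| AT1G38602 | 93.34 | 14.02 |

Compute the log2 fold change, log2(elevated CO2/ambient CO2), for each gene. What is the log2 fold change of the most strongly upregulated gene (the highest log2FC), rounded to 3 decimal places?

2.063

log2(24.72/28.53) = -0.207  (AT5G43248)
log2(1500/358.9) = 2.063  (AT3G62210)
log2(55.66/121.1) = -1.121  (AT1G42864)
log2(1245/1610) = -0.371  (AT5G30608)
log2(92940/28289) = 1.716  (AT5G02920)
log2(14.02/93.34) = -2.735  (AT1G38602)
AT3G62210 is most strongly upregulated.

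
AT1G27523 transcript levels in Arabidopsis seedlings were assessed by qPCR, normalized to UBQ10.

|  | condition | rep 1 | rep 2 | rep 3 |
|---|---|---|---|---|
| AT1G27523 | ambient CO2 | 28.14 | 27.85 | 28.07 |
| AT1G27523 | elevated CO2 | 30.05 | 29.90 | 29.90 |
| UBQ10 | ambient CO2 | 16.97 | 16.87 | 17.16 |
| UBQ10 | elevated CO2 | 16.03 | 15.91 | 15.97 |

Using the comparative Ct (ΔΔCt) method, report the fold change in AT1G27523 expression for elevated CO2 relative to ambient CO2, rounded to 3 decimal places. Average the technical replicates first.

Mean Ct: AT1G27523 ambient CO2 28.020; AT1G27523 elevated CO2 29.950; UBQ10 ambient CO2 17.000; UBQ10 elevated CO2 15.970
ΔCt(ambient CO2) = 28.020 − 17.000 = 11.020
ΔCt(elevated CO2) = 29.950 − 15.970 = 13.980
ΔΔCt = 13.980 − 11.020 = 2.960
Fold change = 2^(−2.960) = 0.1285

0.129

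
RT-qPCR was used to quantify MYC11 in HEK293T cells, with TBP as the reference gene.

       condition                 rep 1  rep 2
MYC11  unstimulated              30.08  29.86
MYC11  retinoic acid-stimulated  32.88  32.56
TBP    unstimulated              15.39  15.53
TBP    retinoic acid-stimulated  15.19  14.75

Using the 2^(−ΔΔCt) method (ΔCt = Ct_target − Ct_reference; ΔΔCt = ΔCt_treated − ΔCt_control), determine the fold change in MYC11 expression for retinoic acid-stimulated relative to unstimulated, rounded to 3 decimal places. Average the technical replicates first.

Mean Ct: MYC11 unstimulated 29.970; MYC11 retinoic acid-stimulated 32.720; TBP unstimulated 15.460; TBP retinoic acid-stimulated 14.970
ΔCt(unstimulated) = 29.970 − 15.460 = 14.510
ΔCt(retinoic acid-stimulated) = 32.720 − 14.970 = 17.750
ΔΔCt = 17.750 − 14.510 = 3.240
Fold change = 2^(−3.240) = 0.1058

0.106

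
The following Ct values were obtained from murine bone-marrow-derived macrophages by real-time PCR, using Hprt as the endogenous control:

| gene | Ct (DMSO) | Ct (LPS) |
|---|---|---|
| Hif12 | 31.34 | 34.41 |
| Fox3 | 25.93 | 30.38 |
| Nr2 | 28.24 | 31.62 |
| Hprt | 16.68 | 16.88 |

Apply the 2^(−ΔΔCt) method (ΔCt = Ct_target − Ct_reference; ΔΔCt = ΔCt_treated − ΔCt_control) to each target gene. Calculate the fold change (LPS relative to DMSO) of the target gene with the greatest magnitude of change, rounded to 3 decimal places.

Hif12: ΔΔCt = (34.41−16.88) − (31.34−16.68) = 17.53 − 14.66 = 2.87; fold change = 2^-2.87 = 0.137
Fox3: ΔΔCt = (30.38−16.88) − (25.93−16.68) = 13.50 − 9.25 = 4.25; fold change = 2^-4.25 = 0.053
Nr2: ΔΔCt = (31.62−16.88) − (28.24−16.68) = 14.74 − 11.56 = 3.18; fold change = 2^-3.18 = 0.110
Fox3 has the largest |ΔΔCt| = 4.25.

0.053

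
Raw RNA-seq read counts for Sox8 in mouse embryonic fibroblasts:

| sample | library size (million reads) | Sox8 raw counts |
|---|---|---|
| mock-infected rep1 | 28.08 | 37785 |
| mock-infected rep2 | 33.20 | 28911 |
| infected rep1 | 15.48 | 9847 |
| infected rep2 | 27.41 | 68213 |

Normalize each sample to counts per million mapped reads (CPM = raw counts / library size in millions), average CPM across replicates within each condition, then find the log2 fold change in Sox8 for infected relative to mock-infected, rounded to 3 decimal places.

0.495

CPM(mock-infected rep1) = 37785 / 28.08 = 1345.6197
CPM(mock-infected rep2) = 28911 / 33.20 = 870.8133
CPM(infected rep1) = 9847 / 15.48 = 636.1111
CPM(infected rep2) = 68213 / 27.41 = 2488.6173
mean CPM(mock-infected) = 1108.2165; mean CPM(infected) = 1562.3642
Fold change = 1562.3642 / 1108.2165 = 1.40980
log2(1.40980) = 0.4955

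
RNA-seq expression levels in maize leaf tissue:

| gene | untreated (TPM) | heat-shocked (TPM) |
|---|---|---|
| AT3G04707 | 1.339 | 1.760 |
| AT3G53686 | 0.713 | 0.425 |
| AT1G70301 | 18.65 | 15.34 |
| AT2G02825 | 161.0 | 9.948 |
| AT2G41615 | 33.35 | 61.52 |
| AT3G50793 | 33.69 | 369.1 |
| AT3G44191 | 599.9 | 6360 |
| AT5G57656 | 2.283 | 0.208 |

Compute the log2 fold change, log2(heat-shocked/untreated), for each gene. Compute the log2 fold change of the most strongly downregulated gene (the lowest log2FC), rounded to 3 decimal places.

-4.017

log2(1.760/1.339) = 0.394  (AT3G04707)
log2(0.425/0.713) = -0.746  (AT3G53686)
log2(15.34/18.65) = -0.282  (AT1G70301)
log2(9.948/161.0) = -4.017  (AT2G02825)
log2(61.52/33.35) = 0.883  (AT2G41615)
log2(369.1/33.69) = 3.454  (AT3G50793)
log2(6360/599.9) = 3.406  (AT3G44191)
log2(0.208/2.283) = -3.456  (AT5G57656)
AT2G02825 is most strongly downregulated.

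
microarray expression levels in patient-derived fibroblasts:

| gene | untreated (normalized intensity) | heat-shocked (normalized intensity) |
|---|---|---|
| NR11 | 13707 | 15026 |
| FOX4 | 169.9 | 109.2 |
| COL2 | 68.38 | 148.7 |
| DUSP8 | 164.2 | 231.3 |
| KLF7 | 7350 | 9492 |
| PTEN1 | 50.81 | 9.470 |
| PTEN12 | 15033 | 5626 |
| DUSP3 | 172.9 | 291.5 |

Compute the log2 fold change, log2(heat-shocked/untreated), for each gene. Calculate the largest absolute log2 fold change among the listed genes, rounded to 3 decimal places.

2.424

log2(15026/13707) = 0.133  (NR11)
log2(109.2/169.9) = -0.638  (FOX4)
log2(148.7/68.38) = 1.121  (COL2)
log2(231.3/164.2) = 0.494  (DUSP8)
log2(9492/7350) = 0.369  (KLF7)
log2(9.470/50.81) = -2.424  (PTEN1)
log2(5626/15033) = -1.418  (PTEN12)
log2(291.5/172.9) = 0.754  (DUSP3)
The largest magnitude belongs to PTEN1.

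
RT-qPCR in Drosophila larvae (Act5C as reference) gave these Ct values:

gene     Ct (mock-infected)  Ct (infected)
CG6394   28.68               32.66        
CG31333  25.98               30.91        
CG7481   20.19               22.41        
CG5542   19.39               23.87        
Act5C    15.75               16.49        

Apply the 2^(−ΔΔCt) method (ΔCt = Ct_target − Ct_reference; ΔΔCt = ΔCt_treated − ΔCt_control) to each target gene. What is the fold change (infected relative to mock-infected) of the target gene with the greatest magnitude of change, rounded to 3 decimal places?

CG6394: ΔΔCt = (32.66−16.49) − (28.68−15.75) = 16.17 − 12.93 = 3.24; fold change = 2^-3.24 = 0.106
CG31333: ΔΔCt = (30.91−16.49) − (25.98−15.75) = 14.42 − 10.23 = 4.19; fold change = 2^-4.19 = 0.055
CG7481: ΔΔCt = (22.41−16.49) − (20.19−15.75) = 5.92 − 4.44 = 1.48; fold change = 2^-1.48 = 0.358
CG5542: ΔΔCt = (23.87−16.49) − (19.39−15.75) = 7.38 − 3.64 = 3.74; fold change = 2^-3.74 = 0.075
CG31333 has the largest |ΔΔCt| = 4.19.

0.055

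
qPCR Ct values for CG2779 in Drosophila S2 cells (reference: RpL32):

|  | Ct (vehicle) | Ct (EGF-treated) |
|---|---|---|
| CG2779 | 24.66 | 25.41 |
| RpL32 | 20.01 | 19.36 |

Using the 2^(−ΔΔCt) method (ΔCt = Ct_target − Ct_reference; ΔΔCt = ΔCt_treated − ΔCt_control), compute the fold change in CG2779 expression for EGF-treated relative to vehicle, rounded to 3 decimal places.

ΔCt(vehicle) = 24.660 − 20.010 = 4.650
ΔCt(EGF-treated) = 25.410 − 19.360 = 6.050
ΔΔCt = 6.050 − 4.650 = 1.400
Fold change = 2^(−1.400) = 0.3789

0.379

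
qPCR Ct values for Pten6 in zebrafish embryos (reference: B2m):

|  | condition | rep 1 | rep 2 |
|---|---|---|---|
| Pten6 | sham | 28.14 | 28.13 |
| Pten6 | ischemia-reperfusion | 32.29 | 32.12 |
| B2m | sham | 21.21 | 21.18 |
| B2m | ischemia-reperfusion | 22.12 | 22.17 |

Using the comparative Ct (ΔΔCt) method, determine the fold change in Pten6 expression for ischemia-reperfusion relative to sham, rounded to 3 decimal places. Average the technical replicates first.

0.115

Mean Ct: Pten6 sham 28.135; Pten6 ischemia-reperfusion 32.205; B2m sham 21.195; B2m ischemia-reperfusion 22.145
ΔCt(sham) = 28.135 − 21.195 = 6.940
ΔCt(ischemia-reperfusion) = 32.205 − 22.145 = 10.060
ΔΔCt = 10.060 − 6.940 = 3.120
Fold change = 2^(−3.120) = 0.1150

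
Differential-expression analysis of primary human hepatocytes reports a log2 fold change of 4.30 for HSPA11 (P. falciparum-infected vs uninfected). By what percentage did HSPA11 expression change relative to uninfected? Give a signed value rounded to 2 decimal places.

1869.83%

Fold change = 2^(4.30) = 19.6983
Percent change = (FC − 1) × 100% = (19.6983 − 1) × 100 = 1869.83%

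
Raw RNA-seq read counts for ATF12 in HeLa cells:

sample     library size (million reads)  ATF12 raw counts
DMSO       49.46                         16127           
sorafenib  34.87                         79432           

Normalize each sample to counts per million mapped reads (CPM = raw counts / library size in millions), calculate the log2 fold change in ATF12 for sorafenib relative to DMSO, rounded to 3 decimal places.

2.805

CPM(DMSO) = 16127 / 49.46 = 326.0615
CPM(sorafenib) = 79432 / 34.87 = 2277.9467
Fold change = 2277.9467 / 326.0615 = 6.98625
log2(6.98625) = 2.8045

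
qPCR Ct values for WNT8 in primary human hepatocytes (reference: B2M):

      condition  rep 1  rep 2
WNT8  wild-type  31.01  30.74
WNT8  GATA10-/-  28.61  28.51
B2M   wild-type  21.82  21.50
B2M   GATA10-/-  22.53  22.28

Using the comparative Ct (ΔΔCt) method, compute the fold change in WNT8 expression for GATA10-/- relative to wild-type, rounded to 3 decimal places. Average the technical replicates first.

Mean Ct: WNT8 wild-type 30.875; WNT8 GATA10-/- 28.560; B2M wild-type 21.660; B2M GATA10-/- 22.405
ΔCt(wild-type) = 30.875 − 21.660 = 9.215
ΔCt(GATA10-/-) = 28.560 − 22.405 = 6.155
ΔΔCt = 6.155 − 9.215 = -3.060
Fold change = 2^(−(-3.060)) = 2^3.060 = 8.3397

8.340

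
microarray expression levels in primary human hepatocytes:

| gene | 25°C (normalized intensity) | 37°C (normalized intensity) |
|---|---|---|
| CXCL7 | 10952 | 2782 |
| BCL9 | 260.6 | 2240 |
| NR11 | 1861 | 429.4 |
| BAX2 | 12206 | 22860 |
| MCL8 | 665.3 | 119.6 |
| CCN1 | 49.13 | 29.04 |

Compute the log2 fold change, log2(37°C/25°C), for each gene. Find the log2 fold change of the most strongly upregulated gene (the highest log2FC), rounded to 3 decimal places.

log2(2782/10952) = -1.977  (CXCL7)
log2(2240/260.6) = 3.104  (BCL9)
log2(429.4/1861) = -2.116  (NR11)
log2(22860/12206) = 0.905  (BAX2)
log2(119.6/665.3) = -2.476  (MCL8)
log2(29.04/49.13) = -0.759  (CCN1)
BCL9 is most strongly upregulated.

3.104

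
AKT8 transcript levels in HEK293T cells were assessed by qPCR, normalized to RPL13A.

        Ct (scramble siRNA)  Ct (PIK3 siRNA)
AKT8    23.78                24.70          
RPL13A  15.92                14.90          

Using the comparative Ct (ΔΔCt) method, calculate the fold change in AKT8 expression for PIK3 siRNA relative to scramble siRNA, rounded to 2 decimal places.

ΔCt(scramble siRNA) = 23.780 − 15.920 = 7.860
ΔCt(PIK3 siRNA) = 24.700 − 14.900 = 9.800
ΔΔCt = 9.800 − 7.860 = 1.940
Fold change = 2^(−1.940) = 0.261

0.26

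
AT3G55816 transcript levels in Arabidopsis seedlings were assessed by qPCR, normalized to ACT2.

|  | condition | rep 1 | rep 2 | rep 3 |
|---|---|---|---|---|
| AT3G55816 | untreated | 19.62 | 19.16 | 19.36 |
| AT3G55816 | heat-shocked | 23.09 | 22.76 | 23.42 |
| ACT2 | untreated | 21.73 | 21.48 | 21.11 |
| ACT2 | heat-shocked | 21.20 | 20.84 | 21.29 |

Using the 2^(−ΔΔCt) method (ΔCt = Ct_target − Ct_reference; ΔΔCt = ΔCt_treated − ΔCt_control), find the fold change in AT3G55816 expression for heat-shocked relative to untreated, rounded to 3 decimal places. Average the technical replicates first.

Mean Ct: AT3G55816 untreated 19.380; AT3G55816 heat-shocked 23.090; ACT2 untreated 21.440; ACT2 heat-shocked 21.110
ΔCt(untreated) = 19.380 − 21.440 = -2.060
ΔCt(heat-shocked) = 23.090 − 21.110 = 1.980
ΔΔCt = 1.980 − (-2.060) = 4.040
Fold change = 2^(−4.040) = 0.0608

0.061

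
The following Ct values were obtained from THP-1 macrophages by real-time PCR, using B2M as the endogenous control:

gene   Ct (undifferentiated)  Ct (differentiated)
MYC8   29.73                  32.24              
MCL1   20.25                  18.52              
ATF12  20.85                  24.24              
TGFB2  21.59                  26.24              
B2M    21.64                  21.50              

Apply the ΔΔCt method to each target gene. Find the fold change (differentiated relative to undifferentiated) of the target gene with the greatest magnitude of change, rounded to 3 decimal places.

MYC8: ΔΔCt = (32.24−21.50) − (29.73−21.64) = 10.74 − 8.09 = 2.65; fold change = 2^-2.65 = 0.159
MCL1: ΔΔCt = (18.52−21.50) − (20.25−21.64) = -2.98 − (-1.39) = -1.59; fold change = 2^1.59 = 3.010
ATF12: ΔΔCt = (24.24−21.50) − (20.85−21.64) = 2.74 − (-0.79) = 3.53; fold change = 2^-3.53 = 0.087
TGFB2: ΔΔCt = (26.24−21.50) − (21.59−21.64) = 4.74 − (-0.05) = 4.79; fold change = 2^-4.79 = 0.036
TGFB2 has the largest |ΔΔCt| = 4.79.

0.036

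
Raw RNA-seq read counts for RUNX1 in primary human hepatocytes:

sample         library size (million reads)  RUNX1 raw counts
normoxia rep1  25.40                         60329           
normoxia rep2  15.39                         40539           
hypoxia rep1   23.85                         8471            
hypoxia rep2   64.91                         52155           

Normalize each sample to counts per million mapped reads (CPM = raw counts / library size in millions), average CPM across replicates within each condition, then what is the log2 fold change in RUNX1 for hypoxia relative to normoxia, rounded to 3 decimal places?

CPM(normoxia rep1) = 60329 / 25.40 = 2375.1575
CPM(normoxia rep2) = 40539 / 15.39 = 2634.1131
CPM(hypoxia rep1) = 8471 / 23.85 = 355.1782
CPM(hypoxia rep2) = 52155 / 64.91 = 803.4971
mean CPM(normoxia) = 2504.6353; mean CPM(hypoxia) = 579.3377
Fold change = 579.3377 / 2504.6353 = 0.23131
log2(0.23131) = -2.1121

-2.112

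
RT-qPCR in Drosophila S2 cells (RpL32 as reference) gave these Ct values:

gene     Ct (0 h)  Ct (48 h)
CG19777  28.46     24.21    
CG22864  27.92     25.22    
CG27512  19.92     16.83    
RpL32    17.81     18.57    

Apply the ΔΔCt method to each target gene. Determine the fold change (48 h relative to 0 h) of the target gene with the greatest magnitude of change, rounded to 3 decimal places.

CG19777: ΔΔCt = (24.21−18.57) − (28.46−17.81) = 5.64 − 10.65 = -5.01; fold change = 2^5.01 = 32.223
CG22864: ΔΔCt = (25.22−18.57) − (27.92−17.81) = 6.65 − 10.11 = -3.46; fold change = 2^3.46 = 11.004
CG27512: ΔΔCt = (16.83−18.57) − (19.92−17.81) = -1.74 − 2.11 = -3.85; fold change = 2^3.85 = 14.420
CG19777 has the largest |ΔΔCt| = 5.01.

32.223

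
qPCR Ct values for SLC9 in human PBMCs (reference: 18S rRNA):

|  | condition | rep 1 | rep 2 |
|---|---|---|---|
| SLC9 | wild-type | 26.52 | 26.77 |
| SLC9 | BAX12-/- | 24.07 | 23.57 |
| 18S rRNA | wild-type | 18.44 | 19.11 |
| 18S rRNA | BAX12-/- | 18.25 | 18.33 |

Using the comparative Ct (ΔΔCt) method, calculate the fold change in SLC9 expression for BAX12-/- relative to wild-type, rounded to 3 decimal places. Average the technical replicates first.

5.063

Mean Ct: SLC9 wild-type 26.645; SLC9 BAX12-/- 23.820; 18S rRNA wild-type 18.775; 18S rRNA BAX12-/- 18.290
ΔCt(wild-type) = 26.645 − 18.775 = 7.870
ΔCt(BAX12-/-) = 23.820 − 18.290 = 5.530
ΔΔCt = 5.530 − 7.870 = -2.340
Fold change = 2^(−(-2.340)) = 2^2.340 = 5.0630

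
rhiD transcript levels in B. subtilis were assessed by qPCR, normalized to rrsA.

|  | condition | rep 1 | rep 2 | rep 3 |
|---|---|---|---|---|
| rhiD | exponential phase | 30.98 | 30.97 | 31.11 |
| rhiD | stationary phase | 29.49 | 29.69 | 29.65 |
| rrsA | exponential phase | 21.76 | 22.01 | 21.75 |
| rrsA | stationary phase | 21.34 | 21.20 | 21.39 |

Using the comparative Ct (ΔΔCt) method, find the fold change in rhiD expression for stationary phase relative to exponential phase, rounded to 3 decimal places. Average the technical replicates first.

1.840

Mean Ct: rhiD exponential phase 31.020; rhiD stationary phase 29.610; rrsA exponential phase 21.840; rrsA stationary phase 21.310
ΔCt(exponential phase) = 31.020 − 21.840 = 9.180
ΔCt(stationary phase) = 29.610 − 21.310 = 8.300
ΔΔCt = 8.300 − 9.180 = -0.880
Fold change = 2^(−(-0.880)) = 2^0.880 = 1.8404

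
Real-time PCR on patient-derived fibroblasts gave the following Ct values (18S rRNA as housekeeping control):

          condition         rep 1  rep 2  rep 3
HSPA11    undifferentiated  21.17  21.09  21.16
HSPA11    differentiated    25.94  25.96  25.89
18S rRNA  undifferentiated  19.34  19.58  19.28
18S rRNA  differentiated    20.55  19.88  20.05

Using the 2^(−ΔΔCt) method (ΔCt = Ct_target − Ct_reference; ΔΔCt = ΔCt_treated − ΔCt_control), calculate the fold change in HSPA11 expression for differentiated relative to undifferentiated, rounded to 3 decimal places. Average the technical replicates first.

Mean Ct: HSPA11 undifferentiated 21.140; HSPA11 differentiated 25.930; 18S rRNA undifferentiated 19.400; 18S rRNA differentiated 20.160
ΔCt(undifferentiated) = 21.140 − 19.400 = 1.740
ΔCt(differentiated) = 25.930 − 20.160 = 5.770
ΔΔCt = 5.770 − 1.740 = 4.030
Fold change = 2^(−4.030) = 0.0612

0.061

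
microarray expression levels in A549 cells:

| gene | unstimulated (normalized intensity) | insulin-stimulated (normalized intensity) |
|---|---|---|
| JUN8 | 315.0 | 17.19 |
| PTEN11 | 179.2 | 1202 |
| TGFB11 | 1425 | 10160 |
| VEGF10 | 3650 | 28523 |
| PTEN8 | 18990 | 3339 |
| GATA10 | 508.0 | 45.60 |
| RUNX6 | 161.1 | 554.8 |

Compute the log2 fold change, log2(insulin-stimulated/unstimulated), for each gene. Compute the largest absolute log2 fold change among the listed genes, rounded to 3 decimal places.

log2(17.19/315.0) = -4.196  (JUN8)
log2(1202/179.2) = 2.746  (PTEN11)
log2(10160/1425) = 2.834  (TGFB11)
log2(28523/3650) = 2.966  (VEGF10)
log2(3339/18990) = -2.508  (PTEN8)
log2(45.60/508.0) = -3.478  (GATA10)
log2(554.8/161.1) = 1.784  (RUNX6)
The largest magnitude belongs to JUN8.

4.196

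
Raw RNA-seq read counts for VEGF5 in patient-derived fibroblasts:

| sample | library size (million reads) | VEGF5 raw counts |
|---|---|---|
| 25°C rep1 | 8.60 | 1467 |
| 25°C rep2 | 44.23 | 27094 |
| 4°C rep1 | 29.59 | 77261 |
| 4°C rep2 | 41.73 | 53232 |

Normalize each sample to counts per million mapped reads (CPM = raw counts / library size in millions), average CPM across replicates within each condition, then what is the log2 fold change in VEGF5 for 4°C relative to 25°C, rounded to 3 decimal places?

CPM(25°C rep1) = 1467 / 8.60 = 170.5814
CPM(25°C rep2) = 27094 / 44.23 = 612.5707
CPM(4°C rep1) = 77261 / 29.59 = 2611.0510
CPM(4°C rep2) = 53232 / 41.73 = 1275.6290
mean CPM(25°C) = 391.5760; mean CPM(4°C) = 1943.3400
Fold change = 1943.3400 / 391.5760 = 4.96287
log2(4.96287) = 2.3112

2.311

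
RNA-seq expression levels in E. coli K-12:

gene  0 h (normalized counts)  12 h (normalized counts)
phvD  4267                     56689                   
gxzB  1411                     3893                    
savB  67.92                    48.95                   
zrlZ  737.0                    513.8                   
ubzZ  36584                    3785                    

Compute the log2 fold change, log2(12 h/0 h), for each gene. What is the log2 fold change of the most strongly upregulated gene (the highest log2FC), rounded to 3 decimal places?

log2(56689/4267) = 3.732  (phvD)
log2(3893/1411) = 1.464  (gxzB)
log2(48.95/67.92) = -0.473  (savB)
log2(513.8/737.0) = -0.520  (zrlZ)
log2(3785/36584) = -3.273  (ubzZ)
phvD is most strongly upregulated.

3.732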